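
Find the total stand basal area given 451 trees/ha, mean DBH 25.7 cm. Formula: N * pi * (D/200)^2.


(D/200)^2 = (25.7/200)^2 = 0.1285^2 = 0.01651225
Individual BA = 3.141593 * 0.01651225 = 0.0518748 m^2
Stand BA = 451 * 0.0518748 = 23.3955 ≈ 23.40 m^2/ha

23.40 m^2/ha


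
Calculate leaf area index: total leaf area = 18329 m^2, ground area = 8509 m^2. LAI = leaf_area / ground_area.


LAI = 18329 / 8509 = 2.1541 ≈ 2.15

2.15


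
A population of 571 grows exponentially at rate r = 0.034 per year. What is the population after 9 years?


r*t = 0.034 * 9 = 0.306
exp(0.306) = 1.35798
N = 571 * 1.35798 = 775.407 ≈ 775

775


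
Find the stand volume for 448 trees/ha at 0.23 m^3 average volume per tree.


V_stand = 448 * 0.23 = 103.04 ≈ 103.0 m^3/ha

103.0 m^3/ha


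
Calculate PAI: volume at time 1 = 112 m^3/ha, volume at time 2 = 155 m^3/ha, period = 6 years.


PAI = (V2 - V1) / period = (155 - 112) / 6 = 43 / 6 = 7.1667 ≈ 7.17 m^3/ha/yr

7.17 m^3/ha/yr


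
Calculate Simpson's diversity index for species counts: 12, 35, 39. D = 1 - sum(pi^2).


Total N = 12 + 35 + 39 = 86
Per-species terms:
  p = 12/86 = 0.139535; p^2 = 0.139535^2 = 0.019470
  p = 35/86 = 0.406977; p^2 = 0.406977^2 = 0.165630
  p = 39/86 = 0.453488; p^2 = 0.453488^2 = 0.205651
sum(p^2) = 0.019470 + 0.165630 + 0.205651 = 0.390751
D = 1 - 0.390751 = 0.609249 ≈ 0.6092

0.6092


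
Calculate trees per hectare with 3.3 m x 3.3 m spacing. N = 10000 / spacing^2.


N = 10000 / 3.3^2 = 10000 / 10.89 = 918.274 ≈ 918 trees/ha

918 trees/ha


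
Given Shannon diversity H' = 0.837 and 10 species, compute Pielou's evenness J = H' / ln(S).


ln(10) = 2.30259
J = H' / ln(S) = 0.837 / 2.30259 = 0.363504 ≈ 0.3635

0.3635


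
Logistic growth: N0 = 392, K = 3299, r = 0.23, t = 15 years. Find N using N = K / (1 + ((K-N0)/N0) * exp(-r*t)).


(K - N0)/N0 = (3299 - 392)/392 = 2907/392 = 7.41582
r*t = 0.23 * 15 = 3.45; exp(-3.45) = 0.0317456
7.41582 * 0.0317456 = 0.235420
1 + 0.235420 = 1.23542
N = 3299 / 1.23542 = 2670.35 ≈ 2670

2670


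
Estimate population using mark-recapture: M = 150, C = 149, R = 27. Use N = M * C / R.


N = M * C / R = 150 * 149 / 27 = 22350 / 27 = 827.78 ≈ 828

828 individuals


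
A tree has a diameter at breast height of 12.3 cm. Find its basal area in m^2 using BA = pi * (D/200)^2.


D/200 = 12.3/200 = 0.0615 m
(D/200)^2 = 0.0615^2 = 0.00378225
BA = 3.141593 * 0.00378225 = 0.0118823 ≈ 0.0119 m^2

0.0119 m^2


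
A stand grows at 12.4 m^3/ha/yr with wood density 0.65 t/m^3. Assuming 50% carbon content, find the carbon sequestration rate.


C = 12.4 * 0.65 * 0.5 = 4.03 t C/ha/yr

4.03 t C/ha/yr


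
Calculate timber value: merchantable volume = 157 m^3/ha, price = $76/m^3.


Value = 157 * 76 = $11932/ha

$11932/ha


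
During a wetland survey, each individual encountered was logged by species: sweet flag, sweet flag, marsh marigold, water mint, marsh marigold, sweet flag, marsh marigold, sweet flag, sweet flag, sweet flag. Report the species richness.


Total individuals logged = 10
Distinct species (count of individuals): sweet flag (6), marsh marigold (3), water mint (1)
Species richness = number of distinct species = 3

3


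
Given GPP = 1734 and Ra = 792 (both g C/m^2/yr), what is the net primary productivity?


NPP = GPP - Ra = 1734 - 792 = 942 g C/m^2/yr

942 g C/m^2/yr


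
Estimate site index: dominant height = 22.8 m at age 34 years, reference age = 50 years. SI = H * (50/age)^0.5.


50/34 = 1.47059
(1.47059)^0.5 = 1.21268
SI = 22.8 * 1.21268 = 27.6491 ≈ 27.6 m

27.6 m


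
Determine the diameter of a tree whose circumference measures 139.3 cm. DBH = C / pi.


DBH = C / pi = 139.3 / 3.141593 = 44.3406 ≈ 44.34 cm

44.34 cm


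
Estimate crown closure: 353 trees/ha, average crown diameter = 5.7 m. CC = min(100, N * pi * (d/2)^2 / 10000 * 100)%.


(d/2)^2 = (5.7/2)^2 = 2.85^2 = 8.1225
Crown area = 3.141593 * 8.1225 = 25.5176 m^2
N * area / 10000 * 100 = 353 * 25.5176 / 10000 * 100 = 90.0771
CC = min(100, 90.0771) = 90.0771 ≈ 90.1%

90.1%


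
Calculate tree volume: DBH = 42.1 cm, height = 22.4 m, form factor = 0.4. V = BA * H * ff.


(D/200)^2 = (42.1/200)^2 = 0.2105^2 = 0.04431025
BA = 3.141593 * 0.04431025 = 0.139205 m^2
V = 0.139205 * 22.4 * 0.4 = 1.24728 ≈ 1.247 m^3

1.247 m^3


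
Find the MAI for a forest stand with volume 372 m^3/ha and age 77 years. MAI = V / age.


MAI = 372 / 77 = 4.8312 ≈ 4.83 m^3/ha/yr

4.83 m^3/ha/yr


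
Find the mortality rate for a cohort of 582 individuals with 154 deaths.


Mortality rate = 154 / 582 = 0.264605 ≈ 0.2646

0.2646


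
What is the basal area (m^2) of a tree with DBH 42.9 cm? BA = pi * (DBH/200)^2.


D/200 = 42.9/200 = 0.2145 m
(D/200)^2 = 0.2145^2 = 0.04601025
BA = 3.141593 * 0.04601025 = 0.144545 ≈ 0.1445 m^2

0.1445 m^2


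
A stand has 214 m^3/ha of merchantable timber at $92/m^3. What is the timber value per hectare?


Value = 214 * 92 = $19688/ha

$19688/ha


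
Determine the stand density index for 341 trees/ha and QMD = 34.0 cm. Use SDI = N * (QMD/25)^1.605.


QMD/25 = 34.0/25 = 1.36
(1.36)^1.605 = exp(1.605 * ln(1.36)) = exp(1.605 * 0.307485) = exp(0.493513) = 1.63806
SDI = 341 * 1.63806 = 558.578 ≈ 559

559


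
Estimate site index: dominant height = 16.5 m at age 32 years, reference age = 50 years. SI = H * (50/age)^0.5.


50/32 = 1.56250
(1.56250)^0.5 = 1.25000
SI = 16.5 * 1.25000 = 20.6250 ≈ 20.6 m

20.6 m


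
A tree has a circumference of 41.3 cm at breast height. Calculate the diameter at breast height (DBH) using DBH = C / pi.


DBH = C / pi = 41.3 / 3.141593 = 13.1462 ≈ 13.15 cm

13.15 cm


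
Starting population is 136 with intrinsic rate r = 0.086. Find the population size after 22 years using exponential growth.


r*t = 0.086 * 22 = 1.892
exp(1.892) = 6.63262
N = 136 * 6.63262 = 902.036 ≈ 902

902


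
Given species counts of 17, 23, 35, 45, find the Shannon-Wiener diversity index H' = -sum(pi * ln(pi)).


Total N = 17 + 23 + 35 + 45 = 120
Per-species terms:
  p = 17/120 = 0.141667; ln(p) = -1.954276; p*ln(p) = 0.141667 * (-1.954276) = -0.276856
  p = 23/120 = 0.191667; ln(p) = -1.651996; p*ln(p) = 0.191667 * (-1.651996) = -0.316633
  p = 35/120 = 0.291667; ln(p) = -1.232143; p*ln(p) = 0.291667 * (-1.232143) = -0.359375
  p = 45/120 = 0.375000; ln(p) = -0.980829; p*ln(p) = 0.375000 * (-0.980829) = -0.367811
sum(p*ln(p)) = (-0.276856) + (-0.316633) + (-0.359375) + (-0.367811) = -1.320675
H' = -(-1.320675) = 1.320675 ≈ 1.3207

1.3207


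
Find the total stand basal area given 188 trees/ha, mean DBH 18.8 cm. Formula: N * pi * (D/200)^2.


(D/200)^2 = (18.8/200)^2 = 0.094^2 = 0.008836
Individual BA = 3.141593 * 0.008836 = 0.0277591 m^2
Stand BA = 188 * 0.0277591 = 5.21871 ≈ 5.22 m^2/ha

5.22 m^2/ha


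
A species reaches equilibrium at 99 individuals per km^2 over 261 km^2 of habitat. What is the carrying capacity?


K = 99 * 261 = 25839 individuals

25839 individuals


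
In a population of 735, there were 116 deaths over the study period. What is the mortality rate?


Mortality rate = 116 / 735 = 0.157823 ≈ 0.1578

0.1578


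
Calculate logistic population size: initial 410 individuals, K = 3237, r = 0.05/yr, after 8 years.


(K - N0)/N0 = (3237 - 410)/410 = 2827/410 = 6.89512
r*t = 0.05 * 8 = 0.4; exp(-0.4) = 0.670320
6.89512 * 0.670320 = 4.62194
1 + 4.62194 = 5.62194
N = 3237 / 5.62194 = 575.780 ≈ 576

576


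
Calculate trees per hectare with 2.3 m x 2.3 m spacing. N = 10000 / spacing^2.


N = 10000 / 2.3^2 = 10000 / 5.29 = 1890.36 ≈ 1890 trees/ha

1890 trees/ha


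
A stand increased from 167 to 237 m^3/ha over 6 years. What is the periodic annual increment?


PAI = (V2 - V1) / period = (237 - 167) / 6 = 70 / 6 = 11.6667 ≈ 11.67 m^3/ha/yr

11.67 m^3/ha/yr


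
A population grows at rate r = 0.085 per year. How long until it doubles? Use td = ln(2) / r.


td = ln(2) / 0.085 = 0.693147 / 0.085 = 8.15467 ≈ 8.2 years

8.2 years


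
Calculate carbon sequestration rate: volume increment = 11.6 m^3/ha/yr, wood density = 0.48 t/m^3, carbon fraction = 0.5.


C = 11.6 * 0.48 * 0.5 = 2.784 ≈ 2.78 t C/ha/yr

2.78 t C/ha/yr


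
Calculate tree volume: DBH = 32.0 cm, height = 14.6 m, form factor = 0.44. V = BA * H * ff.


(D/200)^2 = (32.0/200)^2 = 0.16^2 = 0.0256
BA = 3.141593 * 0.0256 = 0.0804248 m^2
V = 0.0804248 * 14.6 * 0.44 = 0.516649 ≈ 0.517 m^3

0.517 m^3


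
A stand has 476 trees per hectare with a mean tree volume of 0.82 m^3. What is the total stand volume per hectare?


V_stand = 476 * 0.82 = 390.32 ≈ 390.3 m^3/ha

390.3 m^3/ha


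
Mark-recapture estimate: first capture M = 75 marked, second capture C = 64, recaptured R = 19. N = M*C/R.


N = M * C / R = 75 * 64 / 19 = 4800 / 19 = 252.63 ≈ 253

253 individuals


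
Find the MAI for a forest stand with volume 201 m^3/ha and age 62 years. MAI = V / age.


MAI = 201 / 62 = 3.2419 ≈ 3.24 m^3/ha/yr

3.24 m^3/ha/yr


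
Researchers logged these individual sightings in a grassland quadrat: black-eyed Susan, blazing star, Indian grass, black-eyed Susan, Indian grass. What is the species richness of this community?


Total individuals logged = 5
Distinct species (count of individuals): black-eyed Susan (2), blazing star (1), Indian grass (2)
Species richness = number of distinct species = 3

3


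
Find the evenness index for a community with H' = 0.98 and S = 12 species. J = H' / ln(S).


ln(12) = 2.48491
J = H' / ln(S) = 0.98 / 2.48491 = 0.394380 ≈ 0.3944

0.3944


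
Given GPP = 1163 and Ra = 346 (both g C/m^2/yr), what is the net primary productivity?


NPP = GPP - Ra = 1163 - 346 = 817 g C/m^2/yr

817 g C/m^2/yr


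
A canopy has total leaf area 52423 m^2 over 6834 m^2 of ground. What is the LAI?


LAI = 52423 / 6834 = 7.6709 ≈ 7.67

7.67


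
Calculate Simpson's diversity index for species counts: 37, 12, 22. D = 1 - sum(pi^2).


Total N = 37 + 12 + 22 = 71
Per-species terms:
  p = 37/71 = 0.521127; p^2 = 0.521127^2 = 0.271573
  p = 12/71 = 0.169014; p^2 = 0.169014^2 = 0.028566
  p = 22/71 = 0.309859; p^2 = 0.309859^2 = 0.096013
sum(p^2) = 0.271573 + 0.028566 + 0.096013 = 0.396152
D = 1 - 0.396152 = 0.603848 ≈ 0.6038

0.6038


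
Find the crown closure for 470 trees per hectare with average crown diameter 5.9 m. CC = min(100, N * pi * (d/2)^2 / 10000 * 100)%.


(d/2)^2 = (5.9/2)^2 = 2.95^2 = 8.7025
Crown area = 3.141593 * 8.7025 = 27.3397 m^2
N * area / 10000 * 100 = 470 * 27.3397 / 10000 * 100 = 128.497
CC = min(100, 128.497) = 100%

100%


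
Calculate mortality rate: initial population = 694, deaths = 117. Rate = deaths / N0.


Mortality rate = 117 / 694 = 0.168588 ≈ 0.1686

0.1686


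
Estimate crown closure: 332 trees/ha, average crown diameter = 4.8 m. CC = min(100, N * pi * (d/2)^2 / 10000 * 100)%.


(d/2)^2 = (4.8/2)^2 = 2.4^2 = 5.76
Crown area = 3.141593 * 5.76 = 18.0956 m^2
N * area / 10000 * 100 = 332 * 18.0956 / 10000 * 100 = 60.0774
CC = min(100, 60.0774) = 60.0774 ≈ 60.1%

60.1%


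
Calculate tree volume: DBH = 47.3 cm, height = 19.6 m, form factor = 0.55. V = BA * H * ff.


(D/200)^2 = (47.3/200)^2 = 0.2365^2 = 0.05593225
BA = 3.141593 * 0.05593225 = 0.175716 m^2
V = 0.175716 * 19.6 * 0.55 = 1.89422 ≈ 1.894 m^3

1.894 m^3


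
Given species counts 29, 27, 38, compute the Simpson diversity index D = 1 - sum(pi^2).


Total N = 29 + 27 + 38 = 94
Per-species terms:
  p = 29/94 = 0.308511; p^2 = 0.308511^2 = 0.095179
  p = 27/94 = 0.287234; p^2 = 0.287234^2 = 0.082503
  p = 38/94 = 0.404255; p^2 = 0.404255^2 = 0.163422
sum(p^2) = 0.095179 + 0.082503 + 0.163422 = 0.341104
D = 1 - 0.341104 = 0.658896 ≈ 0.6589

0.6589


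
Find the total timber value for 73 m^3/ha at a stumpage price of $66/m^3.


Value = 73 * 66 = $4818/ha

$4818/ha


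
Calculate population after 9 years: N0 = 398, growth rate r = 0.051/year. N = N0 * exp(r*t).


r*t = 0.051 * 9 = 0.459
exp(0.459) = 1.58249
N = 398 * 1.58249 = 629.831 ≈ 630

630


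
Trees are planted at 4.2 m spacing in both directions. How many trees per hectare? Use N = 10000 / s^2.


N = 10000 / 4.2^2 = 10000 / 17.64 = 566.893 ≈ 567 trees/ha

567 trees/ha


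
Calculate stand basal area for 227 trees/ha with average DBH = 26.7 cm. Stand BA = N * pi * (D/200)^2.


(D/200)^2 = (26.7/200)^2 = 0.1335^2 = 0.01782225
Individual BA = 3.141593 * 0.01782225 = 0.0559903 m^2
Stand BA = 227 * 0.0559903 = 12.7098 ≈ 12.71 m^2/ha

12.71 m^2/ha


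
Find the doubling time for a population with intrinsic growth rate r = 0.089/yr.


td = ln(2) / 0.089 = 0.693147 / 0.089 = 7.78817 ≈ 7.8 years

7.8 years


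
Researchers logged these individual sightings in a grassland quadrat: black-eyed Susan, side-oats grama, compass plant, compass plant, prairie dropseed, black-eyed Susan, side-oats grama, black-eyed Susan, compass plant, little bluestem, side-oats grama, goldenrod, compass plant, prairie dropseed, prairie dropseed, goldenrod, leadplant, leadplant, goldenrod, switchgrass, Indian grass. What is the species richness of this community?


Total individuals logged = 21
Distinct species (count of individuals): black-eyed Susan (3), side-oats grama (3), compass plant (4), prairie dropseed (3), little bluestem (1), goldenrod (3), leadplant (2), switchgrass (1), Indian grass (1)
Species richness = number of distinct species = 9

9


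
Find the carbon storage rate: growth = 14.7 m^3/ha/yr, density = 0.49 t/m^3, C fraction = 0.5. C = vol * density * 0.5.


C = 14.7 * 0.49 * 0.5 = 3.6015 ≈ 3.60 t C/ha/yr

3.60 t C/ha/yr


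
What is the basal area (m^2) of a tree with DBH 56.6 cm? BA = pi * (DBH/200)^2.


D/200 = 56.6/200 = 0.283 m
(D/200)^2 = 0.283^2 = 0.080089
BA = 3.141593 * 0.080089 = 0.251607 ≈ 0.2516 m^2

0.2516 m^2


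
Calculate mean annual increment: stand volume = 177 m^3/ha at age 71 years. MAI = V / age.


MAI = 177 / 71 = 2.4930 ≈ 2.49 m^3/ha/yr

2.49 m^3/ha/yr


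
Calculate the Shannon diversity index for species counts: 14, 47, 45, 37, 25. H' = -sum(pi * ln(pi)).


Total N = 14 + 47 + 45 + 37 + 25 = 168
Per-species terms:
  p = 14/168 = 0.083333; ln(p) = -2.484911; p*ln(p) = 0.083333 * (-2.484911) = -0.207075
  p = 47/168 = 0.279762; ln(p) = -1.273816; p*ln(p) = 0.279762 * (-1.273816) = -0.356365
  p = 45/168 = 0.267857; ln(p) = -1.317302; p*ln(p) = 0.267857 * (-1.317302) = -0.352849
  p = 37/168 = 0.220238; ln(p) = -1.513046; p*ln(p) = 0.220238 * (-1.513046) = -0.333230
  p = 25/168 = 0.148810; ln(p) = -1.905085; p*ln(p) = 0.148810 * (-1.905085) = -0.283496
sum(p*ln(p)) = (-0.207075) + (-0.356365) + (-0.352849) + (-0.333230) + (-0.283496) = -1.533015
H' = -(-1.533015) = 1.533015 ≈ 1.5330

1.5330


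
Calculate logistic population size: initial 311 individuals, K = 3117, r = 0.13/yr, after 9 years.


(K - N0)/N0 = (3117 - 311)/311 = 2806/311 = 9.02251
r*t = 0.13 * 9 = 1.17; exp(-1.17) = 0.310367
9.02251 * 0.310367 = 2.80029
1 + 2.80029 = 3.80029
N = 3117 / 3.80029 = 820.201 ≈ 820

820


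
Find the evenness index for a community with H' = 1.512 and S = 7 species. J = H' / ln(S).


ln(7) = 1.94591
J = H' / ln(S) = 1.512 / 1.94591 = 0.777014 ≈ 0.7770

0.7770


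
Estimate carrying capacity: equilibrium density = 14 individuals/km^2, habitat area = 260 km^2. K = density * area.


K = 14 * 260 = 3640 individuals

3640 individuals


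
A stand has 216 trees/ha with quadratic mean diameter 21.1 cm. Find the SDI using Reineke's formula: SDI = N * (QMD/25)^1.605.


QMD/25 = 21.1/25 = 0.844
(0.844)^1.605 = exp(1.605 * ln(0.844)) = exp(1.605 * (-0.169603)) = exp(-0.272213) = 0.761692
SDI = 216 * 0.761692 = 164.525 ≈ 165

165


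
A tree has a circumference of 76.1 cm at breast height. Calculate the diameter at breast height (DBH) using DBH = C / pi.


DBH = C / pi = 76.1 / 3.141593 = 24.2234 ≈ 24.22 cm

24.22 cm


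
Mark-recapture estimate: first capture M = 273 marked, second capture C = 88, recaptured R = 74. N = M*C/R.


N = M * C / R = 273 * 88 / 74 = 24024 / 74 = 324.65 ≈ 325

325 individuals


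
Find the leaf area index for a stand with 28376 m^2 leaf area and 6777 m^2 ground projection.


LAI = 28376 / 6777 = 4.1871 ≈ 4.19

4.19


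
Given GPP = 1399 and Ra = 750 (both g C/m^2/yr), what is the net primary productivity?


NPP = GPP - Ra = 1399 - 750 = 649 g C/m^2/yr

649 g C/m^2/yr


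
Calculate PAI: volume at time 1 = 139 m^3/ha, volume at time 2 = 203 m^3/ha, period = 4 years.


PAI = (V2 - V1) / period = (203 - 139) / 4 = 64 / 4 = 16.00 m^3/ha/yr

16.00 m^3/ha/yr


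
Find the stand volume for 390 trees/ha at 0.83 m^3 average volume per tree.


V_stand = 390 * 0.83 = 323.7 m^3/ha

323.7 m^3/ha


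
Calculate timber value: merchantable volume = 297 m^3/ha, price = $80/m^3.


Value = 297 * 80 = $23760/ha

$23760/ha


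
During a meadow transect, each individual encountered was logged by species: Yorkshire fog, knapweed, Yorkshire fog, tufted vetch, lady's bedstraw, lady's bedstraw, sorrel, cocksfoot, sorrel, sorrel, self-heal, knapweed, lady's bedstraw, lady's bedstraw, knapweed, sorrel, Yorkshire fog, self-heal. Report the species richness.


Total individuals logged = 18
Distinct species (count of individuals): Yorkshire fog (3), knapweed (3), tufted vetch (1), lady's bedstraw (4), sorrel (4), cocksfoot (1), self-heal (2)
Species richness = number of distinct species = 7

7


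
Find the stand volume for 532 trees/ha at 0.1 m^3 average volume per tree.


V_stand = 532 * 0.1 = 53.2 m^3/ha

53.2 m^3/ha


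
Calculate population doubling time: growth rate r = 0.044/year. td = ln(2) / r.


td = ln(2) / 0.044 = 0.693147 / 0.044 = 15.7533 ≈ 15.8 years

15.8 years


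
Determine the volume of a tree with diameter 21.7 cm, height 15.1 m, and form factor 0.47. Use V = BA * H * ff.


(D/200)^2 = (21.7/200)^2 = 0.1085^2 = 0.01177225
BA = 3.141593 * 0.01177225 = 0.0369836 m^2
V = 0.0369836 * 15.1 * 0.47 = 0.262473 ≈ 0.262 m^3

0.262 m^3


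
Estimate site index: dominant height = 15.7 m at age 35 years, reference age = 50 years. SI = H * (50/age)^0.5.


50/35 = 1.42857
(1.42857)^0.5 = 1.19523
SI = 15.7 * 1.19523 = 18.7651 ≈ 18.8 m

18.8 m


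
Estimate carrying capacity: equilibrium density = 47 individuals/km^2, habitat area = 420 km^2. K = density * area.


K = 47 * 420 = 19740 individuals

19740 individuals


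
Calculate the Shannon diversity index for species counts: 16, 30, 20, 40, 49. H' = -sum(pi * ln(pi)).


Total N = 16 + 30 + 20 + 40 + 49 = 155
Per-species terms:
  p = 16/155 = 0.103226; ln(p) = -2.270835; p*ln(p) = 0.103226 * (-2.270835) = -0.234409
  p = 30/155 = 0.193548; ln(p) = -1.642230; p*ln(p) = 0.193548 * (-1.642230) = -0.317850
  p = 20/155 = 0.129032; ln(p) = -2.047695; p*ln(p) = 0.129032 * (-2.047695) = -0.264218
  p = 40/155 = 0.258065; ln(p) = -1.354544; p*ln(p) = 0.258065 * (-1.354544) = -0.349560
  p = 49/155 = 0.316129; ln(p) = -1.151605; p*ln(p) = 0.316129 * (-1.151605) = -0.364056
sum(p*ln(p)) = (-0.234409) + (-0.317850) + (-0.264218) + (-0.349560) + (-0.364056) = -1.530093
H' = -(-1.530093) = 1.530093 ≈ 1.5301

1.5301


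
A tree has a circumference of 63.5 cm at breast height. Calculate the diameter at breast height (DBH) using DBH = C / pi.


DBH = C / pi = 63.5 / 3.141593 = 20.2127 ≈ 20.21 cm

20.21 cm


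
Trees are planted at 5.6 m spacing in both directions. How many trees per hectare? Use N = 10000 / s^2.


N = 10000 / 5.6^2 = 10000 / 31.36 = 318.878 ≈ 319 trees/ha

319 trees/ha


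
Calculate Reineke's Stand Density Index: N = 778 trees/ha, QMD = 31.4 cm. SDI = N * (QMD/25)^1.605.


QMD/25 = 31.4/25 = 1.256
(1.256)^1.605 = exp(1.605 * ln(1.256)) = exp(1.605 * 0.227932) = exp(0.365831) = 1.44171
SDI = 778 * 1.44171 = 1121.65 ≈ 1122

1122


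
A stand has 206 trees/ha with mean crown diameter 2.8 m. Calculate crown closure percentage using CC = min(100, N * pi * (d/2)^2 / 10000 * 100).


(d/2)^2 = (2.8/2)^2 = 1.4^2 = 1.96
Crown area = 3.141593 * 1.96 = 6.15752 m^2
N * area / 10000 * 100 = 206 * 6.15752 / 10000 * 100 = 12.6845
CC = min(100, 12.6845) = 12.6845 ≈ 12.7%

12.7%


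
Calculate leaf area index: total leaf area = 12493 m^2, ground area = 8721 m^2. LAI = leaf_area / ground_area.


LAI = 12493 / 8721 = 1.4325 ≈ 1.43

1.43


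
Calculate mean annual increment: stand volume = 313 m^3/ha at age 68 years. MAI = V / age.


MAI = 313 / 68 = 4.6029 ≈ 4.60 m^3/ha/yr

4.60 m^3/ha/yr


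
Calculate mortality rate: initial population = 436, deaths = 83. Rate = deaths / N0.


Mortality rate = 83 / 436 = 0.190367 ≈ 0.1904

0.1904


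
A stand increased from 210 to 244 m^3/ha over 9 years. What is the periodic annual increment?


PAI = (V2 - V1) / period = (244 - 210) / 9 = 34 / 9 = 3.7778 ≈ 3.78 m^3/ha/yr

3.78 m^3/ha/yr


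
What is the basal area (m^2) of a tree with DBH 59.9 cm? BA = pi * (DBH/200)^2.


D/200 = 59.9/200 = 0.2995 m
(D/200)^2 = 0.2995^2 = 0.08970025
BA = 3.141593 * 0.08970025 = 0.281802 ≈ 0.2818 m^2

0.2818 m^2


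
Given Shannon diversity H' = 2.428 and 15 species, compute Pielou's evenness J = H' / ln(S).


ln(15) = 2.70805
J = H' / ln(S) = 2.428 / 2.70805 = 0.896586 ≈ 0.8966

0.8966


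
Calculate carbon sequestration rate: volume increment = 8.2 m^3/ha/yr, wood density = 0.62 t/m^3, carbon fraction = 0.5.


C = 8.2 * 0.62 * 0.5 = 2.542 ≈ 2.54 t C/ha/yr

2.54 t C/ha/yr


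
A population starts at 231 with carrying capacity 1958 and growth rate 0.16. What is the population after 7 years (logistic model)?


(K - N0)/N0 = (1958 - 231)/231 = 1727/231 = 7.47619
r*t = 0.16 * 7 = 1.12; exp(-1.12) = 0.326280
7.47619 * 0.326280 = 2.43933
1 + 2.43933 = 3.43933
N = 1958 / 3.43933 = 569.297 ≈ 569

569


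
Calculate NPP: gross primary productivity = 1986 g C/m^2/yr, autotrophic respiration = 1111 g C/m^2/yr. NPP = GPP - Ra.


NPP = GPP - Ra = 1986 - 1111 = 875 g C/m^2/yr

875 g C/m^2/yr


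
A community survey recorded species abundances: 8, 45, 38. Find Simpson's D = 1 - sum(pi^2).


Total N = 8 + 45 + 38 = 91
Per-species terms:
  p = 8/91 = 0.087912; p^2 = 0.087912^2 = 0.007729
  p = 45/91 = 0.494505; p^2 = 0.494505^2 = 0.244535
  p = 38/91 = 0.417582; p^2 = 0.417582^2 = 0.174375
sum(p^2) = 0.007729 + 0.244535 + 0.174375 = 0.426639
D = 1 - 0.426639 = 0.573361 ≈ 0.5734

0.5734


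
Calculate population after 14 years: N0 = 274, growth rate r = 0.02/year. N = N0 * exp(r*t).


r*t = 0.02 * 14 = 0.28
exp(0.28) = 1.32313
N = 274 * 1.32313 = 362.538 ≈ 363

363


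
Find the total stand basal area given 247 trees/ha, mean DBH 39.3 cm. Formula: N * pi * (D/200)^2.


(D/200)^2 = (39.3/200)^2 = 0.1965^2 = 0.03861225
Individual BA = 3.141593 * 0.03861225 = 0.121304 m^2
Stand BA = 247 * 0.121304 = 29.9621 ≈ 29.96 m^2/ha

29.96 m^2/ha


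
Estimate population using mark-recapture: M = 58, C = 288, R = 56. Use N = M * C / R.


N = M * C / R = 58 * 288 / 56 = 16704 / 56 = 298.29 ≈ 298

298 individuals


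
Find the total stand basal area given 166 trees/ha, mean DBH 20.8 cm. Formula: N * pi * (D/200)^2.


(D/200)^2 = (20.8/200)^2 = 0.104^2 = 0.010816
Individual BA = 3.141593 * 0.010816 = 0.0339795 m^2
Stand BA = 166 * 0.0339795 = 5.64060 ≈ 5.64 m^2/ha

5.64 m^2/ha


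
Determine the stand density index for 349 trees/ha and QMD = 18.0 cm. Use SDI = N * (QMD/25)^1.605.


QMD/25 = 18.0/25 = 0.72
(0.72)^1.605 = exp(1.605 * ln(0.72)) = exp(1.605 * (-0.328504)) = exp(-0.527249) = 0.590226
SDI = 349 * 0.590226 = 205.989 ≈ 206

206


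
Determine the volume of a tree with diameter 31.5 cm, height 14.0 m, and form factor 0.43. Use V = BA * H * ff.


(D/200)^2 = (31.5/200)^2 = 0.1575^2 = 0.02480625
BA = 3.141593 * 0.02480625 = 0.0779311 m^2
V = 0.0779311 * 14.0 * 0.43 = 0.469145 ≈ 0.469 m^3

0.469 m^3


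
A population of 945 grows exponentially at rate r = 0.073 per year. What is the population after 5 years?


r*t = 0.073 * 5 = 0.365
exp(0.365) = 1.44051
N = 945 * 1.44051 = 1361.28 ≈ 1361

1361


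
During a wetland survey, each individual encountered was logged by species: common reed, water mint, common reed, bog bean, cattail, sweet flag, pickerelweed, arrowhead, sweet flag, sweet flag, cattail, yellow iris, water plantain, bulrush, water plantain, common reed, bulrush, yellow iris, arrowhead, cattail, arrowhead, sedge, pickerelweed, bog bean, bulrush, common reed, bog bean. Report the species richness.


Total individuals logged = 27
Distinct species (count of individuals): common reed (4), water mint (1), bog bean (3), cattail (3), sweet flag (3), pickerelweed (2), arrowhead (3), yellow iris (2), water plantain (2), bulrush (3), sedge (1)
Species richness = number of distinct species = 11

11


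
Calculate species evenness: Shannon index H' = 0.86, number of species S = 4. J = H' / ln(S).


ln(4) = 1.38629
J = H' / ln(S) = 0.86 / 1.38629 = 0.620361 ≈ 0.6204

0.6204


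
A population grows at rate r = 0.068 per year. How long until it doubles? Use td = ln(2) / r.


td = ln(2) / 0.068 = 0.693147 / 0.068 = 10.1933 ≈ 10.2 years

10.2 years


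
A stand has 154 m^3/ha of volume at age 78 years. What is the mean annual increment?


MAI = 154 / 78 = 1.9744 ≈ 1.97 m^3/ha/yr

1.97 m^3/ha/yr


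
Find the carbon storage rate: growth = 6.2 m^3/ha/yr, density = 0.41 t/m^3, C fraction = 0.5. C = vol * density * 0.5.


C = 6.2 * 0.41 * 0.5 = 1.271 ≈ 1.27 t C/ha/yr

1.27 t C/ha/yr


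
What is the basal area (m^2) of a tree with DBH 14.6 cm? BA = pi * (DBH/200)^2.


D/200 = 14.6/200 = 0.073 m
(D/200)^2 = 0.073^2 = 0.005329
BA = 3.141593 * 0.005329 = 0.0167415 ≈ 0.0167 m^2

0.0167 m^2


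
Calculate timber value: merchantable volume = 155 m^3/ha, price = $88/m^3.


Value = 155 * 88 = $13640/ha

$13640/ha


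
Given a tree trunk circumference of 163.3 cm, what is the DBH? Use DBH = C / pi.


DBH = C / pi = 163.3 / 3.141593 = 51.9800 ≈ 51.98 cm

51.98 cm


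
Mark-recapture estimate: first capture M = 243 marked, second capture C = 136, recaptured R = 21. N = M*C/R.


N = M * C / R = 243 * 136 / 21 = 33048 / 21 = 1573.71 ≈ 1574

1574 individuals


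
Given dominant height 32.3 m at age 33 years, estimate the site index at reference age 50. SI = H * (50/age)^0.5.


50/33 = 1.51515
(1.51515)^0.5 = 1.23091
SI = 32.3 * 1.23091 = 39.7584 ≈ 39.8 m

39.8 m


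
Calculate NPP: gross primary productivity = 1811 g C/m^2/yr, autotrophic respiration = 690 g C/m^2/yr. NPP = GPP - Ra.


NPP = GPP - Ra = 1811 - 690 = 1121 g C/m^2/yr

1121 g C/m^2/yr


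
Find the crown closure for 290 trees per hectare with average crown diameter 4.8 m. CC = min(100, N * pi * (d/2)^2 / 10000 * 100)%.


(d/2)^2 = (4.8/2)^2 = 2.4^2 = 5.76
Crown area = 3.141593 * 5.76 = 18.0956 m^2
N * area / 10000 * 100 = 290 * 18.0956 / 10000 * 100 = 52.4772
CC = min(100, 52.4772) = 52.4772 ≈ 52.5%

52.5%


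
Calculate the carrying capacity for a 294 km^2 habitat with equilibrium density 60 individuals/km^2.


K = 60 * 294 = 17640 individuals

17640 individuals


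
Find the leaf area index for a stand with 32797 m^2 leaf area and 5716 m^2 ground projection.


LAI = 32797 / 5716 = 5.7378 ≈ 5.74

5.74


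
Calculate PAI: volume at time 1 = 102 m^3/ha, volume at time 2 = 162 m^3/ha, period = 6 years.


PAI = (V2 - V1) / period = (162 - 102) / 6 = 60 / 6 = 10.00 m^3/ha/yr

10.00 m^3/ha/yr


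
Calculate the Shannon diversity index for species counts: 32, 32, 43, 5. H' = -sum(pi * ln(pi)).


Total N = 32 + 32 + 43 + 5 = 112
Per-species terms:
  p = 32/112 = 0.285714; ln(p) = -1.252764; p*ln(p) = 0.285714 * (-1.252764) = -0.357932
  p = 32/112 = 0.285714; ln(p) = -1.252764; p*ln(p) = 0.285714 * (-1.252764) = -0.357932
  p = 43/112 = 0.383929; ln(p) = -0.957298; p*ln(p) = 0.383929 * (-0.957298) = -0.367534
  p = 5/112 = 0.044643; ln(p) = -3.109058; p*ln(p) = 0.044643 * (-3.109058) = -0.138798
sum(p*ln(p)) = (-0.357932) + (-0.357932) + (-0.367534) + (-0.138798) = -1.222196
H' = -(-1.222196) = 1.222196 ≈ 1.2222

1.2222


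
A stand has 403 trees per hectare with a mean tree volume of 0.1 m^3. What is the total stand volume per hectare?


V_stand = 403 * 0.1 = 40.3 m^3/ha

40.3 m^3/ha


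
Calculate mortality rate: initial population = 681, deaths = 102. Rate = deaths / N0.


Mortality rate = 102 / 681 = 0.149780 ≈ 0.1498

0.1498


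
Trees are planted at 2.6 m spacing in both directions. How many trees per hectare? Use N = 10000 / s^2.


N = 10000 / 2.6^2 = 10000 / 6.76 = 1479.29 ≈ 1479 trees/ha

1479 trees/ha


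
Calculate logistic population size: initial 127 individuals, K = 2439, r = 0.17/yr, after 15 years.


(K - N0)/N0 = (2439 - 127)/127 = 2312/127 = 18.2047
r*t = 0.17 * 15 = 2.55; exp(-2.55) = 0.0780817
18.2047 * 0.0780817 = 1.42145
1 + 1.42145 = 2.42145
N = 2439 / 2.42145 = 1007.25 ≈ 1007

1007


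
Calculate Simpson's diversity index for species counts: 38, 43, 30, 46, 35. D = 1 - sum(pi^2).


Total N = 38 + 43 + 30 + 46 + 35 = 192
Per-species terms:
  p = 38/192 = 0.197917; p^2 = 0.197917^2 = 0.039171
  p = 43/192 = 0.223958; p^2 = 0.223958^2 = 0.050157
  p = 30/192 = 0.156250; p^2 = 0.156250^2 = 0.024414
  p = 46/192 = 0.239583; p^2 = 0.239583^2 = 0.057400
  p = 35/192 = 0.182292; p^2 = 0.182292^2 = 0.033230
sum(p^2) = 0.039171 + 0.050157 + 0.024414 + 0.057400 + 0.033230 = 0.204372
D = 1 - 0.204372 = 0.795628 ≈ 0.7956

0.7956


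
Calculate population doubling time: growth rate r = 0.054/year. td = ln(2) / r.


td = ln(2) / 0.054 = 0.693147 / 0.054 = 12.8361 ≈ 12.8 years

12.8 years


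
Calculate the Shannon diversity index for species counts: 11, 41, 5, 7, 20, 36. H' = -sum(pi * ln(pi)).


Total N = 11 + 41 + 5 + 7 + 20 + 36 = 120
Per-species terms:
  p = 11/120 = 0.091667; ln(p) = -2.389593; p*ln(p) = 0.091667 * (-2.389593) = -0.219047
  p = 41/120 = 0.341667; ln(p) = -1.073919; p*ln(p) = 0.341667 * (-1.073919) = -0.366923
  p = 5/120 = 0.041667; ln(p) = -3.178046; p*ln(p) = 0.041667 * (-3.178046) = -0.132420
  p = 7/120 = 0.058333; ln(p) = -2.841587; p*ln(p) = 0.058333 * (-2.841587) = -0.165758
  p = 20/120 = 0.166667; ln(p) = -1.791757; p*ln(p) = 0.166667 * (-1.791757) = -0.298627
  p = 36/120 = 0.300000; ln(p) = -1.203973; p*ln(p) = 0.300000 * (-1.203973) = -0.361192
sum(p*ln(p)) = (-0.219047) + (-0.366923) + (-0.132420) + (-0.165758) + (-0.298627) + (-0.361192) = -1.543967
H' = -(-1.543967) = 1.543967 ≈ 1.5440

1.5440


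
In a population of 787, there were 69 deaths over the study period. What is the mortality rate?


Mortality rate = 69 / 787 = 0.087675 ≈ 0.0877

0.0877


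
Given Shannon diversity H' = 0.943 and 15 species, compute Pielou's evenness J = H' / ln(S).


ln(15) = 2.70805
J = H' / ln(S) = 0.943 / 2.70805 = 0.348221 ≈ 0.3482

0.3482


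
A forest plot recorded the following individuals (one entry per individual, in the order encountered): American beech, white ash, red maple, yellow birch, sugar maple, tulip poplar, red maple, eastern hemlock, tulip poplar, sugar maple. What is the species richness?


Total individuals logged = 10
Distinct species (count of individuals): American beech (1), white ash (1), red maple (2), yellow birch (1), sugar maple (2), tulip poplar (2), eastern hemlock (1)
Species richness = number of distinct species = 7

7


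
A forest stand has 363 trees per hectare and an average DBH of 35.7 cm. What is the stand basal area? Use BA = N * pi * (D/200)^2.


(D/200)^2 = (35.7/200)^2 = 0.1785^2 = 0.03186225
Individual BA = 3.141593 * 0.03186225 = 0.100098 m^2
Stand BA = 363 * 0.100098 = 36.3356 ≈ 36.34 m^2/ha

36.34 m^2/ha


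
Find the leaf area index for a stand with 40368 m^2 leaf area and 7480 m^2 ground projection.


LAI = 40368 / 7480 = 5.3968 ≈ 5.40

5.40


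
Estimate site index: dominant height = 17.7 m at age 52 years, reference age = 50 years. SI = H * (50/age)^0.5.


50/52 = 0.961538
(0.961538)^0.5 = 0.980580
SI = 17.7 * 0.980580 = 17.3563 ≈ 17.4 m

17.4 m


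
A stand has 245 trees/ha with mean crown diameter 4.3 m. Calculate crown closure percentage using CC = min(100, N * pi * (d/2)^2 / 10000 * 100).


(d/2)^2 = (4.3/2)^2 = 2.15^2 = 4.6225
Crown area = 3.141593 * 4.6225 = 14.5220 m^2
N * area / 10000 * 100 = 245 * 14.5220 / 10000 * 100 = 35.5789
CC = min(100, 35.5789) = 35.5789 ≈ 35.6%

35.6%


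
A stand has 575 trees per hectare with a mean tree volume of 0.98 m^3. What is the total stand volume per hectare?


V_stand = 575 * 0.98 = 563.5 m^3/ha

563.5 m^3/ha


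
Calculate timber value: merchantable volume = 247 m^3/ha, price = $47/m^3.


Value = 247 * 47 = $11609/ha

$11609/ha


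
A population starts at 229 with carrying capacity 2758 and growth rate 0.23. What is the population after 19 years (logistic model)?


(K - N0)/N0 = (2758 - 229)/229 = 2529/229 = 11.0437
r*t = 0.23 * 19 = 4.37; exp(-4.37) = 0.0126512
11.0437 * 0.0126512 = 0.139716
1 + 0.139716 = 1.13972
N = 2758 / 1.13972 = 2419.89 ≈ 2420

2420


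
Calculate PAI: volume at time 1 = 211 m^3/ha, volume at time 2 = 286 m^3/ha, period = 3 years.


PAI = (V2 - V1) / period = (286 - 211) / 3 = 75 / 3 = 25.00 m^3/ha/yr

25.00 m^3/ha/yr


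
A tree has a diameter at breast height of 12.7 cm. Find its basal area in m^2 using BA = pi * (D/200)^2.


D/200 = 12.7/200 = 0.0635 m
(D/200)^2 = 0.0635^2 = 0.00403225
BA = 3.141593 * 0.00403225 = 0.0126677 ≈ 0.0127 m^2

0.0127 m^2


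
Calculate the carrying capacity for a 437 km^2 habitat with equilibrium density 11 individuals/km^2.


K = 11 * 437 = 4807 individuals

4807 individuals


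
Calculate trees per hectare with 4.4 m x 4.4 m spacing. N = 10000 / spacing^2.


N = 10000 / 4.4^2 = 10000 / 19.36 = 516.529 ≈ 517 trees/ha

517 trees/ha


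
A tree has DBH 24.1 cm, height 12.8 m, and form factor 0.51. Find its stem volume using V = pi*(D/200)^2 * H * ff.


(D/200)^2 = (24.1/200)^2 = 0.1205^2 = 0.01452025
BA = 3.141593 * 0.01452025 = 0.0456167 m^2
V = 0.0456167 * 12.8 * 0.51 = 0.297786 ≈ 0.298 m^3

0.298 m^3


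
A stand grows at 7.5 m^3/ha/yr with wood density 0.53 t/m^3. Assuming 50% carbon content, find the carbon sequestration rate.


C = 7.5 * 0.53 * 0.5 = 1.9875 ≈ 1.99 t C/ha/yr

1.99 t C/ha/yr


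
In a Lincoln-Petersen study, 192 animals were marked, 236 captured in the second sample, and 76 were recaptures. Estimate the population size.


N = M * C / R = 192 * 236 / 76 = 45312 / 76 = 596.21 ≈ 596

596 individuals


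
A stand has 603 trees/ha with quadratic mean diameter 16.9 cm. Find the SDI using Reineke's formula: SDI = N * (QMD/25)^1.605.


QMD/25 = 16.9/25 = 0.676
(0.676)^1.605 = exp(1.605 * ln(0.676)) = exp(1.605 * (-0.391562)) = exp(-0.628457) = 0.533414
SDI = 603 * 0.533414 = 321.649 ≈ 322

322


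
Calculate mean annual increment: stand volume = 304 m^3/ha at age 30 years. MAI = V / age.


MAI = 304 / 30 = 10.1333 ≈ 10.13 m^3/ha/yr

10.13 m^3/ha/yr


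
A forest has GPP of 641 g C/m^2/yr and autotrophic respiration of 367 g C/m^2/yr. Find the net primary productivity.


NPP = GPP - Ra = 641 - 367 = 274 g C/m^2/yr

274 g C/m^2/yr


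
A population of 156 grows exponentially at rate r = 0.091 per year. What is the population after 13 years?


r*t = 0.091 * 13 = 1.183
exp(1.183) = 3.26415
N = 156 * 3.26415 = 509.207 ≈ 509

509


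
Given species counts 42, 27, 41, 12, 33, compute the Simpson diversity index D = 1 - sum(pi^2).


Total N = 42 + 27 + 41 + 12 + 33 = 155
Per-species terms:
  p = 42/155 = 0.270968; p^2 = 0.270968^2 = 0.073424
  p = 27/155 = 0.174194; p^2 = 0.174194^2 = 0.030344
  p = 41/155 = 0.264516; p^2 = 0.264516^2 = 0.069969
  p = 12/155 = 0.077419; p^2 = 0.077419^2 = 0.005994
  p = 33/155 = 0.212903; p^2 = 0.212903^2 = 0.045328
sum(p^2) = 0.073424 + 0.030344 + 0.069969 + 0.005994 + 0.045328 = 0.225059
D = 1 - 0.225059 = 0.774941 ≈ 0.7749

0.7749


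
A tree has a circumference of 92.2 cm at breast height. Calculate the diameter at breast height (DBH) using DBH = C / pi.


DBH = C / pi = 92.2 / 3.141593 = 29.3482 ≈ 29.35 cm

29.35 cm


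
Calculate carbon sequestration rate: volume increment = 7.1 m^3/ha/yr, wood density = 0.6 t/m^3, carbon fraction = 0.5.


C = 7.1 * 0.6 * 0.5 = 2.13 t C/ha/yr

2.13 t C/ha/yr


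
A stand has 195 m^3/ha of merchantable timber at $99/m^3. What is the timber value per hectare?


Value = 195 * 99 = $19305/ha

$19305/ha


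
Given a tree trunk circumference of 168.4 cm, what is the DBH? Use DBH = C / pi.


DBH = C / pi = 168.4 / 3.141593 = 53.6034 ≈ 53.60 cm

53.60 cm


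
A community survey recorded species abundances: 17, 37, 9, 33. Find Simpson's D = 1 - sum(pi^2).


Total N = 17 + 37 + 9 + 33 = 96
Per-species terms:
  p = 17/96 = 0.177083; p^2 = 0.177083^2 = 0.031358
  p = 37/96 = 0.385417; p^2 = 0.385417^2 = 0.148546
  p = 9/96 = 0.093750; p^2 = 0.093750^2 = 0.008789
  p = 33/96 = 0.343750; p^2 = 0.343750^2 = 0.118164
sum(p^2) = 0.031358 + 0.148546 + 0.008789 + 0.118164 = 0.306857
D = 1 - 0.306857 = 0.693143 ≈ 0.6931

0.6931


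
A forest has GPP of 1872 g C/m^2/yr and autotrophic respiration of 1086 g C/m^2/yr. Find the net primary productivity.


NPP = GPP - Ra = 1872 - 1086 = 786 g C/m^2/yr

786 g C/m^2/yr


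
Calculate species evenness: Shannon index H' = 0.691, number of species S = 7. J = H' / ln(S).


ln(7) = 1.94591
J = H' / ln(S) = 0.691 / 1.94591 = 0.355104 ≈ 0.3551

0.3551


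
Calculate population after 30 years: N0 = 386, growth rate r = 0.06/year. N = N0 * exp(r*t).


r*t = 0.06 * 30 = 1.8
exp(1.8) = 6.04965
N = 386 * 6.04965 = 2335.16 ≈ 2335

2335


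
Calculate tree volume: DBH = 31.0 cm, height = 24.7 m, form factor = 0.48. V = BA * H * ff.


(D/200)^2 = (31.0/200)^2 = 0.155^2 = 0.024025
BA = 3.141593 * 0.024025 = 0.0754768 m^2
V = 0.0754768 * 24.7 * 0.48 = 0.894853 ≈ 0.895 m^3

0.895 m^3


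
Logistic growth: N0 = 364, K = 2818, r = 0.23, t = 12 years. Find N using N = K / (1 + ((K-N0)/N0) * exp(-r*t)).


(K - N0)/N0 = (2818 - 364)/364 = 2454/364 = 6.74176
r*t = 0.23 * 12 = 2.76; exp(-2.76) = 0.0632918
6.74176 * 0.0632918 = 0.426698
1 + 0.426698 = 1.42670
N = 2818 / 1.42670 = 1975.19 ≈ 1975

1975


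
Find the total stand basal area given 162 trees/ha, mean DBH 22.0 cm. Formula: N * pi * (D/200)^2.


(D/200)^2 = (22.0/200)^2 = 0.11^2 = 0.0121
Individual BA = 3.141593 * 0.0121 = 0.0380133 m^2
Stand BA = 162 * 0.0380133 = 6.15815 ≈ 6.16 m^2/ha

6.16 m^2/ha


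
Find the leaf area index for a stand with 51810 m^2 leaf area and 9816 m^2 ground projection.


LAI = 51810 / 9816 = 5.2781 ≈ 5.28

5.28


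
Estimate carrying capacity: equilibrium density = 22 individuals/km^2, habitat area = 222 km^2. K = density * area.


K = 22 * 222 = 4884 individuals

4884 individuals


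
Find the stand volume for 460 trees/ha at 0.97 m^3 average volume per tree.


V_stand = 460 * 0.97 = 446.2 m^3/ha

446.2 m^3/ha


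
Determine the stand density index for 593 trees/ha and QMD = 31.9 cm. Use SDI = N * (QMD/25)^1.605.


QMD/25 = 31.9/25 = 1.276
(1.276)^1.605 = exp(1.605 * ln(1.276)) = exp(1.605 * 0.243730) = exp(0.391187) = 1.47874
SDI = 593 * 1.47874 = 876.893 ≈ 877

877


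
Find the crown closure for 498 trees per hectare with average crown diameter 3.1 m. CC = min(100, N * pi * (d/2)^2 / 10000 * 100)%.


(d/2)^2 = (3.1/2)^2 = 1.55^2 = 2.4025
Crown area = 3.141593 * 2.4025 = 7.54768 m^2
N * area / 10000 * 100 = 498 * 7.54768 / 10000 * 100 = 37.5874
CC = min(100, 37.5874) = 37.5874 ≈ 37.6%

37.6%
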